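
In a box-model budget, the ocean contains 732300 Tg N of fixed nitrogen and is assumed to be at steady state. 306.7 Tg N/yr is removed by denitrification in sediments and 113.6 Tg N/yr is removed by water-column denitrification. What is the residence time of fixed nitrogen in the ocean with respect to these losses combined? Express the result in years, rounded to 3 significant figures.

1740 yr

Total removal = 306.7 + 113.6 = 420.30 Tg N/yr.
τ = M / ΣF_out = 732300 / 420.30 = 1742 yr.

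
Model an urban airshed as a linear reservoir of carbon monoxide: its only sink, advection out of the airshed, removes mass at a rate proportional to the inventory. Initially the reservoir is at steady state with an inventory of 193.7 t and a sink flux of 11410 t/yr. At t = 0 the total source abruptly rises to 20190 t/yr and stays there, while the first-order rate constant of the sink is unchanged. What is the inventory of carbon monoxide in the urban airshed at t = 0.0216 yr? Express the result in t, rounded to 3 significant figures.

τ = M₀/F₀ = 193.7/11410 = 0.01698 yr; rate constant k = 1/τ.
New steady state M_∞ = F₁/k = F₁·τ = 20190 × 0.01698 = 342.75 t.
M(t) = M_∞ + (M₀ − M_∞)·e^(−t/τ); t/τ = 0.0216/0.01698 = 1.272, so e^(−t/τ) = 0.2802.
M(t) = 342.75 − 149.1 × 0.2802 = 300.99 t.

301 t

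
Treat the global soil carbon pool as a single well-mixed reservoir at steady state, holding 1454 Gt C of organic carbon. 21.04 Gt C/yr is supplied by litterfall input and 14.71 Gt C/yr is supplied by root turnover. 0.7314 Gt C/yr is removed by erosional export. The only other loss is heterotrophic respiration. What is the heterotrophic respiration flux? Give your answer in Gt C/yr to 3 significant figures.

At steady state ΣF_in = ΣF_out.
ΣF_in = 21.04 + 14.71 = 35.750 Gt C/yr.
Heterotrophic respiration flux = ΣF_in − (0.7314) = 35.750 − 0.7314 = 35.02 Gt C/yr.

35.0 Gt C/yr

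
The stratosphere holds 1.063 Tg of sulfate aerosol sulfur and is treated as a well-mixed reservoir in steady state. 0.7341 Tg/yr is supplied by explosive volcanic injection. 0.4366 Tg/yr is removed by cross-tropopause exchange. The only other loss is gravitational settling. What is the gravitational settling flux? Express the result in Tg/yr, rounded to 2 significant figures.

At steady state ΣF_in = ΣF_out.
ΣF_in = 0.73410 Tg/yr.
Gravitational settling flux = ΣF_in − (0.4366) = 0.73410 − 0.4366 = 0.2975 Tg/yr.

0.30 Tg/yr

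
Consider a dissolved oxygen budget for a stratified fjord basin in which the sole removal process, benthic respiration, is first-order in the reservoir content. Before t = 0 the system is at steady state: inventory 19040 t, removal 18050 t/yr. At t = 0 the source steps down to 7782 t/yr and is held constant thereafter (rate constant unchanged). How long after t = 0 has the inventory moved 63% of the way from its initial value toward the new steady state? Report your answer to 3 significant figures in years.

1.05 yr

τ = M₀/F₀ = 19040/18050 = 1.055 yr.
The remaining gap fraction is e^(−t/τ); 63% covered ⇒ e^(−t/τ) = 0.370.
t = −τ ln(0.370) = 1.055 × 0.9943 = 1.049 yr.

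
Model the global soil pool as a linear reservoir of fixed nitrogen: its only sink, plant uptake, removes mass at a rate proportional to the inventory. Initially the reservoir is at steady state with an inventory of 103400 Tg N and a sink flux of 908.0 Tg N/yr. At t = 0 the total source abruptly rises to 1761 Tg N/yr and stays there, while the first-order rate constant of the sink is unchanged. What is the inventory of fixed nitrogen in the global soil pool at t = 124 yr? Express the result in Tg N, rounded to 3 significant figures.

168000 Tg N

Residence time τ = M₀/F₀ = 113.9 yr. The eventual steady state is M_∞ = M₀·(F₁/F₀) = 103400 × 1761/908.0 = 200540 Tg N.
The anomaly ΔM(t) = M(t) − M_∞ decays as ΔM₀·e^(−t/τ) with ΔM₀ = 103400 − 200540 = −97140 Tg N.
At t = 124 yr, e^(−t/τ) = e^(−1.089) = 0.3366, so ΔM = −32700 Tg N and M = 200540 − 32700 = 167840 Tg N.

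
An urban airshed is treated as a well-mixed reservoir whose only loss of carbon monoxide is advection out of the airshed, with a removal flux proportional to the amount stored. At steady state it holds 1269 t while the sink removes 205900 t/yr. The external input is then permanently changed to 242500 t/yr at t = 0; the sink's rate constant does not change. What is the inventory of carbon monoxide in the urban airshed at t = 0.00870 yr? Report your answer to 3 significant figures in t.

Residence time τ = M₀/F₀ = 0.006163 yr. The eventual steady state is M_∞ = M₀·(F₁/F₀) = 1269 × 242500/205900 = 1494.6 t.
The anomaly ΔM(t) = M(t) − M_∞ decays as ΔM₀·e^(−t/τ) with ΔM₀ = 1269 − 1494.6 = −225.6 t.
At t = 0.00870 yr, e^(−t/τ) = e^(−1.412) = 0.2438, so ΔM = −54.98 t and M = 1494.6 − 54.98 = 1439.6 t.

1440 t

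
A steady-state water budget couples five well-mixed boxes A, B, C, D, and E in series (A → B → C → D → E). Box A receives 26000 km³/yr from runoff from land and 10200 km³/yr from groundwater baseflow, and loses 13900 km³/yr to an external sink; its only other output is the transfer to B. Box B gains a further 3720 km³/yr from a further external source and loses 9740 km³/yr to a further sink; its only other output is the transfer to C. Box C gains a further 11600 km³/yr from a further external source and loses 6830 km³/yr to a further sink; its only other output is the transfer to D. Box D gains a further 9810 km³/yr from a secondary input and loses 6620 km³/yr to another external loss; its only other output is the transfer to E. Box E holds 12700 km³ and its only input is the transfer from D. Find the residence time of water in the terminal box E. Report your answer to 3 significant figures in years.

Box A: F(A→B) = (26000 + 10200) − 13900 = 22300 km³/yr.
Box B: F(B→C) = (22300 + 3720) − 9740 = 16280 km³/yr.
Box C: F(C→D) = (16280 + 11600) − 6830 = 21050 km³/yr.
Box D: F(D→E) = (21050 + 9810) − 6620 = 24240 km³/yr.
Box E throughput = its input = 24240 km³/yr; τ = 12700 / 24240 = 0.5239 yr.

0.524 yr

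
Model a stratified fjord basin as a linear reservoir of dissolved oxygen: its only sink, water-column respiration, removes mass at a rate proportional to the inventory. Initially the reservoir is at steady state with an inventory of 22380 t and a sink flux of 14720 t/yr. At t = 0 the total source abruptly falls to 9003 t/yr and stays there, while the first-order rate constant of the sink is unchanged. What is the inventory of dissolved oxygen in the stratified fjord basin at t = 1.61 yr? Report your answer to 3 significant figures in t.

The sink rate constant is k = F₀/M₀ = 14720/22380 = 0.6577 yr⁻¹.
Solving dM/dt = F₁ − kM with M(0) = M₀ gives M(t) = F₁/k + (M₀ − F₁/k)·e^(−kt).
F₁/k = 9003/0.6577 = 13688 t; kt = 0.6577 × 1.61 = 1.059, e^(−kt) = 0.3468.
M(1.61) = 13688 + (22380 − 13688) × 0.3468 = 13688 + 3015 = 16703 t.

16700 t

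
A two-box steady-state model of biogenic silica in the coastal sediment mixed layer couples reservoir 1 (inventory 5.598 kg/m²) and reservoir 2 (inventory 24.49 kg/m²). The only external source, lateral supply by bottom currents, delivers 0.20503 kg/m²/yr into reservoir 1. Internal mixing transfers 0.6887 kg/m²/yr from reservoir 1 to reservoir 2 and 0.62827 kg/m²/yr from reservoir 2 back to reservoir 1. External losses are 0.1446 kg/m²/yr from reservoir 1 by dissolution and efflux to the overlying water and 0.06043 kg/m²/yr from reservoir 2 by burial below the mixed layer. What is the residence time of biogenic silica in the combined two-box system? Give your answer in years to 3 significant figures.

147 yr

For the system as a whole, the A↔B exchange is internal and contributes nothing to the throughput; only the external sinks remove mass.
M_total = 5.598 + 24.49 = 30.088 kg/m².
ΣF_external_out = 0.1446 + 0.06043 = 0.20503 kg/m²/yr.
τ = M_total / ΣF_ext = 30.088 / 0.20503 = 146.7 yr.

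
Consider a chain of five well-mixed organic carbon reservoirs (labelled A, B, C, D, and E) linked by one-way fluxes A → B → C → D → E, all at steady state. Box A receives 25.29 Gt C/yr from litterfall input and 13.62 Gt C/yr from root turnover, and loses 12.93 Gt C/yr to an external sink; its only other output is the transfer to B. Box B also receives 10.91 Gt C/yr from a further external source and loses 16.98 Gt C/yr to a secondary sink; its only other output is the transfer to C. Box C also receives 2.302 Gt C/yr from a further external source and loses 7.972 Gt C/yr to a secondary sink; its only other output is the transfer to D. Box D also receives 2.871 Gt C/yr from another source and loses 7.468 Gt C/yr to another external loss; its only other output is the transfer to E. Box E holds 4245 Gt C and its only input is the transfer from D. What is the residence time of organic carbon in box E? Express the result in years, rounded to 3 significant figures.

Box A: F(A→B) = (25.29 + 13.62) − 12.93 = 25.980 Gt C/yr.
Box B: F(B→C) = (25.980 + 10.91) − 16.98 = 19.910 Gt C/yr.
Box C: F(C→D) = (19.910 + 2.302) − 7.972 = 14.240 Gt C/yr.
Box D: F(D→E) = (14.240 + 2.871) − 7.468 = 9.6430 Gt C/yr.
Box E throughput = its input = 9.6430 Gt C/yr; τ = 4245 / 9.6430 = 440.2 yr.

440 yr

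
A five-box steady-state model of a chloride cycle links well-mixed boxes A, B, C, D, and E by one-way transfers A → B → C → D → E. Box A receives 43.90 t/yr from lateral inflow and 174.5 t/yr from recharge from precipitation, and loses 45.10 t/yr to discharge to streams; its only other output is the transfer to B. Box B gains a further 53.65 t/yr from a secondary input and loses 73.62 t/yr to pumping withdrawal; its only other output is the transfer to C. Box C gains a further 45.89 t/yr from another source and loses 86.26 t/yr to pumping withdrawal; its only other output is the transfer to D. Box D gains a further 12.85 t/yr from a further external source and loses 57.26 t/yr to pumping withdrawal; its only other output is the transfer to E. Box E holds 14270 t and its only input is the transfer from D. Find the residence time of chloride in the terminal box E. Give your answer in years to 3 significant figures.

208 yr

Box A: F(A→B) = (43.90 + 174.5) − 45.10 = 173.30 t/yr.
Box B: F(B→C) = (173.30 + 53.65) − 73.62 = 153.33 t/yr.
Box C: F(C→D) = (153.33 + 45.89) − 86.26 = 112.96 t/yr.
Box D: F(D→E) = (112.96 + 12.85) − 57.26 = 68.550 t/yr.
Box E throughput = its input = 68.550 t/yr; τ = 14270 / 68.550 = 208.2 yr.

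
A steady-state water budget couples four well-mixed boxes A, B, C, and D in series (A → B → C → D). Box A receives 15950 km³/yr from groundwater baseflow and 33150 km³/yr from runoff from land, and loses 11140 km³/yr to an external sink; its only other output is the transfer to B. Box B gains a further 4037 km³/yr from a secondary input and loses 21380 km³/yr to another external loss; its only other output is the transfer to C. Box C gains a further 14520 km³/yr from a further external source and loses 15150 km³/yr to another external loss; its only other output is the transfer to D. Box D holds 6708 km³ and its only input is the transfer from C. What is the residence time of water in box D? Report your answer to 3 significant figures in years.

0.336 yr

Box A: F(A→B) = (15950 + 33150) − 11140 = 37960 km³/yr.
Box B: F(B→C) = (37960 + 4037) − 21380 = 20617 km³/yr.
Box C: F(C→D) = (20617 + 14520) − 15150 = 19987 km³/yr.
Box D throughput = its input = 19987 km³/yr; τ = 6708 / 19987 = 0.3356 yr.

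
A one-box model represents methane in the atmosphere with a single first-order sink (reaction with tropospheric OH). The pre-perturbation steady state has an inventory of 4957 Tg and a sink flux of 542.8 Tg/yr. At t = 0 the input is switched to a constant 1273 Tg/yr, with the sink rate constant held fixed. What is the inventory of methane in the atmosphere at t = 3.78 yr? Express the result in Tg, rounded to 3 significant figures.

7220 Tg

τ = M₀/F₀ = 4957/542.8 = 9.132 yr; rate constant k = 1/τ.
New steady state M_∞ = F₁/k = F₁·τ = 1273 × 9.132 = 11625 Tg.
M(t) = M_∞ + (M₀ − M_∞)·e^(−t/τ); t/τ = 3.78/9.132 = 0.4139, so e^(−t/τ) = 0.6611.
M(t) = 11625 − 6668 × 0.6611 = 7217.2 Tg.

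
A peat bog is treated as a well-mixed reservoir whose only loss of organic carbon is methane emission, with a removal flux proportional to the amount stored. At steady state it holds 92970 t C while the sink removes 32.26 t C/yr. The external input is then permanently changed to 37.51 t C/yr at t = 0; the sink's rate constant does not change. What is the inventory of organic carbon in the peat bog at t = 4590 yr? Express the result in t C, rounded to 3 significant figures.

τ = M₀/F₀ = 92970/32.26 = 2882 yr; rate constant k = 1/τ.
New steady state M_∞ = F₁/k = F₁·τ = 37.51 × 2882 = 108100 t C.
M(t) = M_∞ + (M₀ − M_∞)·e^(−t/τ); t/τ = 4590/2882 = 1.593, so e^(−t/τ) = 0.2034.
M(t) = 108100 − 15130 × 0.2034 = 105020 t C.

105000 t C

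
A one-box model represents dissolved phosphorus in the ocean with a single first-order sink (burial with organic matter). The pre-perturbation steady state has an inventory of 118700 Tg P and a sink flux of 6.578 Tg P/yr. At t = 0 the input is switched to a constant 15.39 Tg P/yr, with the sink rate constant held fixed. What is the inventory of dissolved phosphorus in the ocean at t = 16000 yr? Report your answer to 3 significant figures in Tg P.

212000 Tg P

The sink rate constant is k = F₀/M₀ = 6.578/118700 = 5.542×10^-5 yr⁻¹.
Solving dM/dt = F₁ − kM with M(0) = M₀ gives M(t) = F₁/k + (M₀ − F₁/k)·e^(−kt).
F₁/k = 15.39/5.542×10^-5 = 277710 Tg P; kt = 5.542×10^-5 × 16000 = 0.8867, e^(−kt) = 0.4120.
M(16000) = 277710 + (118700 − 277710) × 0.4120 = 277710 − 65520 = 212200 Tg P.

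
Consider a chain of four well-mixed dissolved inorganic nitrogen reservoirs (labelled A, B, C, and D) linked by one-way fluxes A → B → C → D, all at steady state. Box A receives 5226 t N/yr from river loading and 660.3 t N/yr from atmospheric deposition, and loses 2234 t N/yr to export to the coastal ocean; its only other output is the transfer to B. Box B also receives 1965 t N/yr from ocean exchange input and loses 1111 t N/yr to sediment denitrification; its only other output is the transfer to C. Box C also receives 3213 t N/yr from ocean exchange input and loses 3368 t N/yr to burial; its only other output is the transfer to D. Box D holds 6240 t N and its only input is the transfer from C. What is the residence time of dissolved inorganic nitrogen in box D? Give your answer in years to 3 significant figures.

Box A: F(A→B) = (5226 + 660.3) − 2234 = 3652.3 t N/yr.
Box B: F(B→C) = (3652.3 + 1965) − 1111 = 4506.3 t N/yr.
Box C: F(C→D) = (4506.3 + 3213) − 3368 = 4351.3 t N/yr.
Box D throughput = its input = 4351.3 t N/yr; τ = 6240 / 4351.3 = 1.434 yr.

1.43 yr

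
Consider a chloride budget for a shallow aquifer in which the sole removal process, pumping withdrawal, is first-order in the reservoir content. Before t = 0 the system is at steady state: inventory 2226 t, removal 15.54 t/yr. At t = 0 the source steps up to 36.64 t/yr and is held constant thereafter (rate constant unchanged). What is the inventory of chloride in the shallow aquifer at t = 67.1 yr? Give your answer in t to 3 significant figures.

Residence time τ = M₀/F₀ = 143.2 yr. The eventual steady state is M_∞ = M₀·(F₁/F₀) = 2226 × 36.64/15.54 = 5248.4 t.
The anomaly ΔM(t) = M(t) − M_∞ decays as ΔM₀·e^(−t/τ) with ΔM₀ = 2226 − 5248.4 = −3022 t.
At t = 67.1 yr, e^(−t/τ) = e^(−0.4684) = 0.6260, so ΔM = −1892 t and M = 5248.4 − 1892 = 3356.4 t.

3360 t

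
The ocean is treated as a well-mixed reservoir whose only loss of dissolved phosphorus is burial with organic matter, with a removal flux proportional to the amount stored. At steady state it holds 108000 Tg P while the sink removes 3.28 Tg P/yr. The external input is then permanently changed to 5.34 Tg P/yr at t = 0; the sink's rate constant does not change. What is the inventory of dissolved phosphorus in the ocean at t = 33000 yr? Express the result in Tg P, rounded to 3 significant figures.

151000 Tg P

τ = M₀/F₀ = 108000/3.28 = 32930 yr; rate constant k = 1/τ.
New steady state M_∞ = F₁/k = F₁·τ = 5.34 × 32930 = 175830 Tg P.
M(t) = M_∞ + (M₀ − M_∞)·e^(−t/τ); t/τ = 33000/32930 = 1.002, so e^(−t/τ) = 0.3671.
M(t) = 175830 − 67830 × 0.3671 = 150930 Tg P.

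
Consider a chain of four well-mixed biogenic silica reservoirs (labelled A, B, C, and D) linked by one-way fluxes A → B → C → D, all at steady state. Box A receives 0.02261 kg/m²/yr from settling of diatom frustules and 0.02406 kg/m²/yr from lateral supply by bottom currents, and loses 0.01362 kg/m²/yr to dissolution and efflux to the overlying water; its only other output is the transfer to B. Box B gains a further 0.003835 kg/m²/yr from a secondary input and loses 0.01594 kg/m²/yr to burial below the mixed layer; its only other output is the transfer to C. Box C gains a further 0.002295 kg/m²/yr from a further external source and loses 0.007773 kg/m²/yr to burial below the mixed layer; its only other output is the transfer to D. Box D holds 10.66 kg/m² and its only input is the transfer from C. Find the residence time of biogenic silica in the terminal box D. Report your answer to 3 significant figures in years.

Box A: F(A→B) = (0.02261 + 0.02406) − 0.01362 = 0.033050 kg/m²/yr.
Box B: F(B→C) = (0.033050 + 0.003835) − 0.01594 = 0.020945 kg/m²/yr.
Box C: F(C→D) = (0.020945 + 0.002295) − 0.007773 = 0.015467 kg/m²/yr.
Box D throughput = its input = 0.015467 kg/m²/yr; τ = 10.66 / 0.015467 = 689.2 yr.

689 yr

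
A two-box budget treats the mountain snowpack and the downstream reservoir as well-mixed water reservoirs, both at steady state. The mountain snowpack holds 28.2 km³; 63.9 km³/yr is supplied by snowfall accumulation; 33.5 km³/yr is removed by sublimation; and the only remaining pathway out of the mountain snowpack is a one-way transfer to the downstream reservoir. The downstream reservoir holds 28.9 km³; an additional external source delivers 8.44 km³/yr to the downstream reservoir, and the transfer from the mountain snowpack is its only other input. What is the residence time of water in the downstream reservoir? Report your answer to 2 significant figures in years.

Balance the mountain snowpack: ΣF_in = 63.900 km³/yr.
Transfer to the downstream reservoir = ΣF_in − (33.5) = 30.400 km³/yr.
Total input to the downstream reservoir = 30.400 + 8.44 = 38.840 km³/yr; at steady state this equals its total output.
τ = M / F = 28.9 / 38.840 = 0.7441 yr.

0.74 yr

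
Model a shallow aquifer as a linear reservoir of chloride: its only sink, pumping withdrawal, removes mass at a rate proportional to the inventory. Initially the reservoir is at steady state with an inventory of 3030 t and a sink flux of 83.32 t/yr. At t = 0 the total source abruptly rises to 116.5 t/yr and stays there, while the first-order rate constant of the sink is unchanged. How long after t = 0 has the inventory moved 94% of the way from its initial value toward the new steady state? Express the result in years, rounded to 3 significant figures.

102 yr

τ = M₀/F₀ = 3030/83.32 = 36.37 yr.
The remaining gap fraction is e^(−t/τ); 94% covered ⇒ e^(−t/τ) = 0.0600.
t = −τ ln(0.0600) = 36.37 × 2.813 = 102.3 yr.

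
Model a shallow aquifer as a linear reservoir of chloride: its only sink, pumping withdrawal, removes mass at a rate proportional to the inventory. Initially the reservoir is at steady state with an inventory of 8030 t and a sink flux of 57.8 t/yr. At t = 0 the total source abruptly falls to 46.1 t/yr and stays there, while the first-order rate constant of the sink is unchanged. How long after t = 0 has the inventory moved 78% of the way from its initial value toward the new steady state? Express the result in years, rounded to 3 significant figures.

τ = M₀/F₀ = 8030/57.8 = 138.9 yr.
The remaining gap fraction is e^(−t/τ); 78% covered ⇒ e^(−t/τ) = 0.220.
t = −τ ln(0.220) = 138.9 × 1.514 = 210.4 yr.

210 yr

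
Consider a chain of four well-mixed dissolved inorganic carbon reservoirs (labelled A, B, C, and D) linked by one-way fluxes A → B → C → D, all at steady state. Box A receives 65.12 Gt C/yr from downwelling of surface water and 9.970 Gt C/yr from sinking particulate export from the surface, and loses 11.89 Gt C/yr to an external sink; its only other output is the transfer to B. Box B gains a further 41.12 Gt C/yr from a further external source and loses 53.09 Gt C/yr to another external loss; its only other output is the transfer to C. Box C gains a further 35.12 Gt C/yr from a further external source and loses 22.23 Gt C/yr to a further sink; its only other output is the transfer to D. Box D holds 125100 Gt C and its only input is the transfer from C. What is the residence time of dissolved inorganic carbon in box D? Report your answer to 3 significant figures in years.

1950 yr

Box A: F(A→B) = (65.12 + 9.970) − 11.89 = 63.200 Gt C/yr.
Box B: F(B→C) = (63.200 + 41.12) − 53.09 = 51.230 Gt C/yr.
Box C: F(C→D) = (51.230 + 35.12) − 22.23 = 64.120 Gt C/yr.
Box D throughput = its input = 64.120 Gt C/yr; τ = 125100 / 64.120 = 1951 yr.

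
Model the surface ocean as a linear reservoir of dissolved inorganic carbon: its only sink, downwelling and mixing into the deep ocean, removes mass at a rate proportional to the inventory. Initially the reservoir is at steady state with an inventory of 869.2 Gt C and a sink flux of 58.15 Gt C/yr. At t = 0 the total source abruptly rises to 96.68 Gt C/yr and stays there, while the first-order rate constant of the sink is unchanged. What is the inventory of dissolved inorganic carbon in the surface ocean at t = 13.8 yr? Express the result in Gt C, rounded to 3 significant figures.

The sink rate constant is k = F₀/M₀ = 58.15/869.2 = 0.06690 yr⁻¹.
Solving dM/dt = F₁ − kM with M(0) = M₀ gives M(t) = F₁/k + (M₀ − F₁/k)·e^(−kt).
F₁/k = 96.68/0.06690 = 1445.1 Gt C; kt = 0.06690 × 13.8 = 0.9232, e^(−kt) = 0.3972.
M(13.8) = 1445.1 + (869.2 − 1445.1) × 0.3972 = 1445.1 − 228.8 = 1216.4 Gt C.

1220 Gt C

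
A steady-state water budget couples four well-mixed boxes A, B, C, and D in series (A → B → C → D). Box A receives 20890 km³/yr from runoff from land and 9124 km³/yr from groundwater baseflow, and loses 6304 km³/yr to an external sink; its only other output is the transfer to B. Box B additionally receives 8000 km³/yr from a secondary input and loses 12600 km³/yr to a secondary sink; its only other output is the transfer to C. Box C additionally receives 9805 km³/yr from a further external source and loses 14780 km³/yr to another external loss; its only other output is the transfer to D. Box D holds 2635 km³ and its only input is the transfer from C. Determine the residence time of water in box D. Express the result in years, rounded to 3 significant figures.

Box A: F(A→B) = (20890 + 9124) − 6304 = 23710 km³/yr.
Box B: F(B→C) = (23710 + 8000) − 12600 = 19110 km³/yr.
Box C: F(C→D) = (19110 + 9805) − 14780 = 14135 km³/yr.
Box D throughput = its input = 14135 km³/yr; τ = 2635 / 14135 = 0.1864 yr.

0.186 yr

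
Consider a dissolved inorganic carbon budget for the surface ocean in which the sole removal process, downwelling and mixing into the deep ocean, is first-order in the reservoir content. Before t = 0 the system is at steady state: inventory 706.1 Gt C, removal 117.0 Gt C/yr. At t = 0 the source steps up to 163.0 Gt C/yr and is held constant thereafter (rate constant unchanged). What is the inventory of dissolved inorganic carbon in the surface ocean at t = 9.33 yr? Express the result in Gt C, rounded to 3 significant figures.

Residence time τ = M₀/F₀ = 6.035 yr. The eventual steady state is M_∞ = M₀·(F₁/F₀) = 706.1 × 163.0/117.0 = 983.71 Gt C.
The anomaly ΔM(t) = M(t) − M_∞ decays as ΔM₀·e^(−t/τ) with ΔM₀ = 706.1 − 983.71 = −277.6 Gt C.
At t = 9.33 yr, e^(−t/τ) = e^(−1.546) = 0.2131, so ΔM = −59.16 Gt C and M = 983.71 − 59.16 = 924.55 Gt C.

925 Gt C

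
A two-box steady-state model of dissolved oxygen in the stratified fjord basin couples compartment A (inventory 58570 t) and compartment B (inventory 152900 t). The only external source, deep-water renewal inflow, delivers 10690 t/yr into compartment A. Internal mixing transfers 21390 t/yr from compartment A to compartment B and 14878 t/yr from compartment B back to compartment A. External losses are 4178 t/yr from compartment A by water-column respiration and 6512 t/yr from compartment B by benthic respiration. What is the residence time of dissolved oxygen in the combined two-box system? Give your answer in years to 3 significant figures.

19.8 yr

Treat the two boxes together as one reservoir: the mixing fluxes between them are internal recycling, so τ = ΣM / Σ(external losses).
M_total = 58570 + 152900 = 211470 t.
ΣF_external_out = 4178 + 6512 = 10690 t/yr.
τ = M_total / ΣF_ext = 211470 / 10690 = 19.78 yr.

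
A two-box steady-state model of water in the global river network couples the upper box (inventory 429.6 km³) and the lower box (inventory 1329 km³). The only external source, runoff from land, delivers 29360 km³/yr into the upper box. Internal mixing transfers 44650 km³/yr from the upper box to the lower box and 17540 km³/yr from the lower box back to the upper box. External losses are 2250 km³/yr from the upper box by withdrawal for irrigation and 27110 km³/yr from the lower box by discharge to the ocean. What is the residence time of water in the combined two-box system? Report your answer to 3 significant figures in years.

0.0599 yr

Residence time in the combined system uses the total inventory and the total *external* removal — internal exchanges between the two boxes cancel.
M_total = 429.6 + 1329 = 1758.6 km³.
ΣF_external_out = 2250 + 27110 = 29360 km³/yr.
τ = M_total / ΣF_ext = 1758.6 / 29360 = 0.05990 yr.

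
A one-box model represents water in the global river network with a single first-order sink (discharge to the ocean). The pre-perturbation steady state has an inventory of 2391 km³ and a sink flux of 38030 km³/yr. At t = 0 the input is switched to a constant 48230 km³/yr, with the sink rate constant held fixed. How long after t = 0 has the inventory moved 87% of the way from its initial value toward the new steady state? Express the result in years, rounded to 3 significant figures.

τ = M₀/F₀ = 2391/38030 = 0.06287 yr.
The remaining gap fraction is e^(−t/τ); 87% covered ⇒ e^(−t/τ) = 0.130.
t = −τ ln(0.130) = 0.06287 × 2.040 = 0.1283 yr.

0.128 yr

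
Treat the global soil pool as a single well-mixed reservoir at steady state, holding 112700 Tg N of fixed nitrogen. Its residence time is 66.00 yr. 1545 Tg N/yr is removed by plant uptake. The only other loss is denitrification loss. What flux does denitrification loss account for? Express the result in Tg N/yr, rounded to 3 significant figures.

Total removal F = M/τ = 112700 / 66.00 = 1708 Tg N/yr.
Denitrification loss = F − (1545) = 1708 − 1545 = 162.6 Tg N/yr.

163 Tg N/yr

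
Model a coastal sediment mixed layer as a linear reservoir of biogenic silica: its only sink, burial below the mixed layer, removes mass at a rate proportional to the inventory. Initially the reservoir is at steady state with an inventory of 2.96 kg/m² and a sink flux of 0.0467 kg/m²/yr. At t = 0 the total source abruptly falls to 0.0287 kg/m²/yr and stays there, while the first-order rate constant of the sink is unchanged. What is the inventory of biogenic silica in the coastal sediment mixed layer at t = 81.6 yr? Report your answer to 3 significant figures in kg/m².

The sink rate constant is k = F₀/M₀ = 0.0467/2.96 = 0.01578 yr⁻¹.
Solving dM/dt = F₁ − kM with M(0) = M₀ gives M(t) = F₁/k + (M₀ − F₁/k)·e^(−kt).
F₁/k = 0.0287/0.01578 = 1.8191 kg/m²; kt = 0.01578 × 81.6 = 1.287, e^(−kt) = 0.2760.
M(81.6) = 1.8191 + (2.96 − 1.8191) × 0.2760 = 1.8191 + 0.3149 = 2.1340 kg/m².

2.13 kg/m²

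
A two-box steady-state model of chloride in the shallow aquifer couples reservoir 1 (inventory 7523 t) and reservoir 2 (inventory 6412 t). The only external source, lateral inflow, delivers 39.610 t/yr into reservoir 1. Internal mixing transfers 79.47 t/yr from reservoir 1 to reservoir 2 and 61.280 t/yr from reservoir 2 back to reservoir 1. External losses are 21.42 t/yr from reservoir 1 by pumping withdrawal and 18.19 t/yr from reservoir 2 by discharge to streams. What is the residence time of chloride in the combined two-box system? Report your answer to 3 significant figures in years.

For the system as a whole, the A↔B exchange is internal and contributes nothing to the throughput; only the external sinks remove mass.
M_total = 7523 + 6412 = 13935 t.
ΣF_external_out = 21.42 + 18.19 = 39.610 t/yr.
τ = M_total / ΣF_ext = 13935 / 39.610 = 351.8 yr.

352 yr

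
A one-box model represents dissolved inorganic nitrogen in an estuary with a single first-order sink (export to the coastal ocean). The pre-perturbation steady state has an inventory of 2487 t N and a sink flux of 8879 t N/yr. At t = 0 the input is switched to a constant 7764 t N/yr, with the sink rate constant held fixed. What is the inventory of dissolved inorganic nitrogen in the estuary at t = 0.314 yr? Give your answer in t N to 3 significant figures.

Residence time τ = M₀/F₀ = 0.2801 yr. The eventual steady state is M_∞ = M₀·(F₁/F₀) = 2487 × 7764/8879 = 2174.7 t N.
The anomaly ΔM(t) = M(t) − M_∞ decays as ΔM₀·e^(−t/τ) with ΔM₀ = 2487 − 2174.7 = 312.3 t N.
At t = 0.314 yr, e^(−t/τ) = e^(−1.121) = 0.3259, so ΔM = 101.8 t N and M = 2174.7 + 101.8 = 2276.5 t N.

2280 t N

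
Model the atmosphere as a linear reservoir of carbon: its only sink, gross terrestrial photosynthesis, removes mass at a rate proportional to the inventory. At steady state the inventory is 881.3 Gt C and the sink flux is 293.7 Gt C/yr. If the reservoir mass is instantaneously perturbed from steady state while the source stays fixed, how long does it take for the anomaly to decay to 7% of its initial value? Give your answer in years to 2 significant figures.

For a linear reservoir the anomaly decays as exp(−t/τ) with τ = M/F = 881.3/293.7 = 3.001 yr.
exp(−t/τ) = 0.07 ⇒ t = −τ ln(0.07) = 3.001 × 2.659 = 7.980 yr.

8.0 yr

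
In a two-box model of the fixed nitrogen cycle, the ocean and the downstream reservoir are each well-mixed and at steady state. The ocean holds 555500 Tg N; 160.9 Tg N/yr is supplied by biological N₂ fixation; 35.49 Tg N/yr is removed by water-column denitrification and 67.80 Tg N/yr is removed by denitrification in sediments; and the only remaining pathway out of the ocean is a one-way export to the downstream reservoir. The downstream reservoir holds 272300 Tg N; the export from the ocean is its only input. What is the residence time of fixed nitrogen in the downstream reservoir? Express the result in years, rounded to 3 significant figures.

4730 yr

Balance the ocean: ΣF_in = 160.90 Tg N/yr.
Export to the downstream reservoir = ΣF_in − (35.49 + 67.80) = 57.610 Tg N/yr.
At steady state the output of the downstream reservoir equals its input, 57.610 Tg N/yr.
τ = M / F = 272300 / 57.610 = 4727 yr.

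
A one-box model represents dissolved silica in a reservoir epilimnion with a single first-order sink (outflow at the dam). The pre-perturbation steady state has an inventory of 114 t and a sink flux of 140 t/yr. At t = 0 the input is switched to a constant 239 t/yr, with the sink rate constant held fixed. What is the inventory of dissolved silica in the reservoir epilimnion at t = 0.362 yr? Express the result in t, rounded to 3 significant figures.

τ = M₀/F₀ = 114/140 = 0.8143 yr; rate constant k = 1/τ.
New steady state M_∞ = F₁/k = F₁·τ = 239 × 0.8143 = 194.61 t.
M(t) = M_∞ + (M₀ − M_∞)·e^(−t/τ); t/τ = 0.362/0.8143 = 0.4446, so e^(−t/τ) = 0.6411.
M(t) = 194.61 − 80.61 × 0.6411 = 142.93 t.

143 t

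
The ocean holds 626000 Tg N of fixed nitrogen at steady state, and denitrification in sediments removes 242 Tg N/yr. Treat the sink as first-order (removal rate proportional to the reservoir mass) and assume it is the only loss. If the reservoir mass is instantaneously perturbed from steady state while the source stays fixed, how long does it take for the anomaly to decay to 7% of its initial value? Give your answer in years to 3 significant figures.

For a linear reservoir the anomaly decays as exp(−t/τ) with τ = M/F = 626000/242 = 2587 yr.
exp(−t/τ) = 0.07 ⇒ t = −τ ln(0.07) = 2587 × 2.659 = 6879 yr.

6880 yr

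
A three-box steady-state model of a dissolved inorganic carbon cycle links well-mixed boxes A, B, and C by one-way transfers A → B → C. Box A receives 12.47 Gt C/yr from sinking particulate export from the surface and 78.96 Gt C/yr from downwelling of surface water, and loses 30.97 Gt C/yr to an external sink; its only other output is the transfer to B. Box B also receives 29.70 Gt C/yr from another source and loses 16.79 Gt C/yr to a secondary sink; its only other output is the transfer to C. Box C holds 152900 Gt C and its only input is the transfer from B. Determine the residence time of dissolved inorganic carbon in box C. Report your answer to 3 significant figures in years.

Box A: F(A→B) = (12.47 + 78.96) − 30.97 = 60.460 Gt C/yr.
Box B: F(B→C) = (60.460 + 29.70) − 16.79 = 73.370 Gt C/yr.
Box C throughput = its input = 73.370 Gt C/yr; τ = 152900 / 73.370 = 2084 yr.

2080 yr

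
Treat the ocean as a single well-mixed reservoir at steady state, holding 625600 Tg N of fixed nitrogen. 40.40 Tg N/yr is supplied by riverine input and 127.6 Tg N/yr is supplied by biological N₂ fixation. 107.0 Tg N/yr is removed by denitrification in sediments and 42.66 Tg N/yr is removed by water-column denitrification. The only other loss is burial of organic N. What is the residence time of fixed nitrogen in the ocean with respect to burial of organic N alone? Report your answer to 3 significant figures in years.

At steady state ΣF_in = ΣF_out.
ΣF_in = 40.40 + 127.6 = 168.00 Tg N/yr.
Burial of organic N flux = ΣF_in − (107.0 + 42.66) = 168.00 − 149.7 = 18.34 Tg N/yr.
τ = M / F = 625600 / 18.34 = 34110 yr.

34100 yr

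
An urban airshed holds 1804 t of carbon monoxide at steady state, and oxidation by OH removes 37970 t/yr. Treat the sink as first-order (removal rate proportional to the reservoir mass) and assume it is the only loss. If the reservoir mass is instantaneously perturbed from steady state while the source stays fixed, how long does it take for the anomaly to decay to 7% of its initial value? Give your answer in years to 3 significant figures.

For a linear reservoir the anomaly decays as exp(−t/τ) with τ = M/F = 1804/37970 = 0.04751 yr.
exp(−t/τ) = 0.07 ⇒ t = −τ ln(0.07) = 0.04751 × 2.659 = 0.1263 yr.

0.126 yr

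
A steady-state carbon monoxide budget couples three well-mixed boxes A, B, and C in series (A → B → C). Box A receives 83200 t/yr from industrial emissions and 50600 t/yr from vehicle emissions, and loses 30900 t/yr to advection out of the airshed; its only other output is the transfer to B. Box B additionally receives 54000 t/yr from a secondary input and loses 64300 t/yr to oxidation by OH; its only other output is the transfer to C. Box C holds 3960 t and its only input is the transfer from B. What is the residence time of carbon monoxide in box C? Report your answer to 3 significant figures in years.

Box A: F(A→B) = (83200 + 50600) − 30900 = 102900 t/yr.
Box B: F(B→C) = (102900 + 54000) − 64300 = 92600 t/yr.
Box C throughput = its input = 92600 t/yr; τ = 3960 / 92600 = 0.04276 yr.

0.0428 yr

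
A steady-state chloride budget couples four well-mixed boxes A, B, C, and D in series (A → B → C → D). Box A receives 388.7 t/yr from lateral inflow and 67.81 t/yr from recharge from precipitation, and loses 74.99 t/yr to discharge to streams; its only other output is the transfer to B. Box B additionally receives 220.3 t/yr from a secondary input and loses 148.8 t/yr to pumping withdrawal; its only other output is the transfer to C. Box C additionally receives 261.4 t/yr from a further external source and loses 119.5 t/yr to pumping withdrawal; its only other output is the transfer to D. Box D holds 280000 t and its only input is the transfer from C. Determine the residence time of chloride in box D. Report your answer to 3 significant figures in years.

Box A: F(A→B) = (388.7 + 67.81) − 74.99 = 381.52 t/yr.
Box B: F(B→C) = (381.52 + 220.3) − 148.8 = 453.02 t/yr.
Box C: F(C→D) = (453.02 + 261.4) − 119.5 = 594.92 t/yr.
Box D throughput = its input = 594.92 t/yr; τ = 280000 / 594.92 = 470.7 yr.

471 yr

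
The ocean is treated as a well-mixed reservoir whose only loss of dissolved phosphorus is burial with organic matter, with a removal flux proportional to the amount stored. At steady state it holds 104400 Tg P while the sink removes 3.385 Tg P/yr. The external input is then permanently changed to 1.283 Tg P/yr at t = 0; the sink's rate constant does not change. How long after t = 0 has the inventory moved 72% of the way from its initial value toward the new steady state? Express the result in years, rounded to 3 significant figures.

τ = M₀/F₀ = 104400/3.385 = 30840 yr.
The remaining gap fraction is e^(−t/τ); 72% covered ⇒ e^(−t/τ) = 0.280.
t = −τ ln(0.280) = 30840 × 1.273 = 39260 yr.

39300 yr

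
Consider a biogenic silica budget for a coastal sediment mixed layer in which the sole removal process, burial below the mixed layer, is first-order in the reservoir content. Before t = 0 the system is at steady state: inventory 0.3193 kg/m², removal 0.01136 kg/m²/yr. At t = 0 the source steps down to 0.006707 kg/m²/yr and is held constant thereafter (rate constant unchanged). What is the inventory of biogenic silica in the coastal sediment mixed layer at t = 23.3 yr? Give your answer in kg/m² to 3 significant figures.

0.246 kg/m²

τ = M₀/F₀ = 0.3193/0.01136 = 28.11 yr; rate constant k = 1/τ.
New steady state M_∞ = F₁/k = F₁·τ = 0.006707 × 28.11 = 0.18852 kg/m².
M(t) = M_∞ + (M₀ − M_∞)·e^(−t/τ); t/τ = 23.3/28.11 = 0.8290, so e^(−t/τ) = 0.4365.
M(t) = 0.18852 + 0.1308 × 0.4365 = 0.24560 kg/m².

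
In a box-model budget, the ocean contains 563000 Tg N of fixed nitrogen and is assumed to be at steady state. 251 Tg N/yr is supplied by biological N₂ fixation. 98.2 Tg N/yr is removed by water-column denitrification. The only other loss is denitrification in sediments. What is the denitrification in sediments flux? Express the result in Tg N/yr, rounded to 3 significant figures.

At steady state ΣF_in = ΣF_out.
ΣF_in = 251.00 Tg N/yr.
Denitrification in sediments flux = ΣF_in − (98.2) = 251.00 − 98.20 = 152.8 Tg N/yr.

153 Tg N/yr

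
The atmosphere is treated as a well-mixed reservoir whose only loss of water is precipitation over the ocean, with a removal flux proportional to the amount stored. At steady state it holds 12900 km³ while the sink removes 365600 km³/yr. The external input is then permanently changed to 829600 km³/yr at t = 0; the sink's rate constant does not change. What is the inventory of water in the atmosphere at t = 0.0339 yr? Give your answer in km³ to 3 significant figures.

23000 km³

The sink rate constant is k = F₀/M₀ = 365600/12900 = 28.34 yr⁻¹.
Solving dM/dt = F₁ − kM with M(0) = M₀ gives M(t) = F₁/k + (M₀ − F₁/k)·e^(−kt).
F₁/k = 829600/28.34 = 29272 km³; kt = 28.34 × 0.0339 = 0.9608, e^(−kt) = 0.3826.
M(0.0339) = 29272 + (12900 − 29272) × 0.3826 = 29272 − 6264 = 23008 km³.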